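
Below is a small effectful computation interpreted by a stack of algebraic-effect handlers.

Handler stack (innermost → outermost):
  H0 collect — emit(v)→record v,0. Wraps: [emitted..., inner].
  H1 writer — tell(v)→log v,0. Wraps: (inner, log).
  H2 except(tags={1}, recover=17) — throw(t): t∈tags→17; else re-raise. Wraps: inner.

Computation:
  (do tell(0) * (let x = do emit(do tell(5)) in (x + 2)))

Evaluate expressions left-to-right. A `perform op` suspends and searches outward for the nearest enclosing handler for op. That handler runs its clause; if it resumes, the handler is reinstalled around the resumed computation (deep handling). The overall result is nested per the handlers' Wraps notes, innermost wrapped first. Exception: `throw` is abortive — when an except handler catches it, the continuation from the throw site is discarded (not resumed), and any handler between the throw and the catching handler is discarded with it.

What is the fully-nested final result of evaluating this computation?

Answer: ([0, 0], (0, 5))

Working:
tell(0) @ H1 ⇒ log+=0
tell(5) @ H1 ⇒ log+=5
emit(0) @ H0 ⇒ out+=0
H0 returns [0, 0]
H1 returns ([0, 0], (0, 5))
H2 returns ([0, 0], (0, 5))
= ([0, 0], (0, 5))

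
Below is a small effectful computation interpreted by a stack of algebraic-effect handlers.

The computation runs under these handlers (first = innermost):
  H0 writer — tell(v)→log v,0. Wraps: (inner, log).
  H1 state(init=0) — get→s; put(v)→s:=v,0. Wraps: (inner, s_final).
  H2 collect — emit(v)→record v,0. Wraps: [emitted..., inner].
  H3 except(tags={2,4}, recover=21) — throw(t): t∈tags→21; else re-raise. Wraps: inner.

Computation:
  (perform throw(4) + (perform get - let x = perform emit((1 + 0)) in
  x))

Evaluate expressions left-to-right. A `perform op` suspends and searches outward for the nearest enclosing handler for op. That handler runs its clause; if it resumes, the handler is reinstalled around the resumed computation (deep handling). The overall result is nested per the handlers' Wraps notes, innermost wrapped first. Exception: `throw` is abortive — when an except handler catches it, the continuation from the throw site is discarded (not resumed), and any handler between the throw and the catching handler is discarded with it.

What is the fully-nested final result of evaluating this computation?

Working:
throw(4) @ H3 caught ⇒ 21
= 21

Answer: 21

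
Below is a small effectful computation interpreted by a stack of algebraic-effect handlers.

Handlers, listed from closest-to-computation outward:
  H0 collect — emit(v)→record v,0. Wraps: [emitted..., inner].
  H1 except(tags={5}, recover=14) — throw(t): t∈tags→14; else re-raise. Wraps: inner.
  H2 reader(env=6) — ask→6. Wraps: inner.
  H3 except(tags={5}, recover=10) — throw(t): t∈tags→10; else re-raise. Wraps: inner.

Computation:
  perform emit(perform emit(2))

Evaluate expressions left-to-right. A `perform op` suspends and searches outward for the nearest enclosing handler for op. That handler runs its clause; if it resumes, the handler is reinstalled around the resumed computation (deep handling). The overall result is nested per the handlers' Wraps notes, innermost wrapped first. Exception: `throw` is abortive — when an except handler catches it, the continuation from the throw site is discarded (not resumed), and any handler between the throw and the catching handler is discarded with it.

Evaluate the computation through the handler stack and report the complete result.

Step-by-step:
emit(2) @ H0 ⇒ out+=2
emit(0) @ H0 ⇒ out+=0
H0 returns [2, 0, 0]
H1 returns [2, 0, 0]
H2 returns [2, 0, 0]
H3 returns [2, 0, 0]
= [2, 0, 0]

Answer: [2, 0, 0]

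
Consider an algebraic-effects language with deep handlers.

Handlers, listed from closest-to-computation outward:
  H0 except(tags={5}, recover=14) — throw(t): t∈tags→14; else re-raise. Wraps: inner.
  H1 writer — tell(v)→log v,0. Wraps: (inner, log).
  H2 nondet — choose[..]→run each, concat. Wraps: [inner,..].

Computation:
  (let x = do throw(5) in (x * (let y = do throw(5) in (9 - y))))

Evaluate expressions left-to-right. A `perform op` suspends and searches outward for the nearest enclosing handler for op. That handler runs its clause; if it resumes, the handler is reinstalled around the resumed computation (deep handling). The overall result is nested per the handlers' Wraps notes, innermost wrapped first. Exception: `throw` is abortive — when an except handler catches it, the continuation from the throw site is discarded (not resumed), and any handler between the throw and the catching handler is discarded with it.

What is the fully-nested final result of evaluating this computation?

Answer: [(14, ())]

Step-by-step:
throw(5) @ H0 caught ⇒ 14
H1 returns (14, ())
H2 returns [(14, ())]
= [(14, ())]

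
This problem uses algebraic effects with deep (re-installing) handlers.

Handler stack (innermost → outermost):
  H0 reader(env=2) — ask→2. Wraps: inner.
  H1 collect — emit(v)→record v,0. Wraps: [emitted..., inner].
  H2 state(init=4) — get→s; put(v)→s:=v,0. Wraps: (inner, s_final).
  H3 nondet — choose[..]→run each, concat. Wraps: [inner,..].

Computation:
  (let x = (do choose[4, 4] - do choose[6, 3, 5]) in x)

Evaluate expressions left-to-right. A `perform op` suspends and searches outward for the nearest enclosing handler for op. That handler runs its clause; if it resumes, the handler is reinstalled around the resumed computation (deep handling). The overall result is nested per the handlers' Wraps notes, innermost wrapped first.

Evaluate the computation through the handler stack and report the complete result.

Answer: [([-2], 4), ([1], 4), ([-1], 4), ([-2], 4), ([1], 4), ([-1], 4)]

Working:
choose[4, 4] @ H3
  branch[0] choose=4:
    choose[6, 3, 5] @ H3
      branch[0] choose=6:
        H0 returns -2
        H1 returns [-2]
        H2 returns ([-2], 4)
        H3 returns [([-2], 4)]
      branch[1] choose=3:
        H0 returns 1
        H1 returns [1]
        H2 returns ([1], 4)
        H3 returns [([1], 4)]
      branch[2] choose=5:
        H0 returns -1
        H1 returns [-1]
        H2 returns ([-1], 4)
        H3 returns [([-1], 4)]
  branch[1] choose=4:
    choose[6, 3, 5] @ H3
      branch[0] choose=6:
        H0 returns -2
        H1 returns [-2]
        H2 returns ([-2], 4)
        H3 returns [([-2], 4)]
      branch[1] choose=3:
        H0 returns 1
        H1 returns [1]
        H2 returns ([1], 4)
        H3 returns [([1], 4)]
      branch[2] choose=5:
        H0 returns -1
        H1 returns [-1]
        H2 returns ([-1], 4)
        H3 returns [([-1], 4)]
= [([-2], 4), ([1], 4), ([-1], 4), ([-2], 4), ([1], 4), ([-1], 4)]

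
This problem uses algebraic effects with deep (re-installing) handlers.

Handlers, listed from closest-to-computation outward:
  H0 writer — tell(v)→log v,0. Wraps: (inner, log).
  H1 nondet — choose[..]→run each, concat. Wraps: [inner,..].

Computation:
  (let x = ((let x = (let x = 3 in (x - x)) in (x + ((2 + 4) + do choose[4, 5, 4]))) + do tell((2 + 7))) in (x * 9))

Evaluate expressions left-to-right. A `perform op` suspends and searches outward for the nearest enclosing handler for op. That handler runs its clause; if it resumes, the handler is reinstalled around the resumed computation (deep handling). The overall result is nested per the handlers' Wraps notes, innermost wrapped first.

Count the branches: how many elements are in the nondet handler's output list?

Working:
choose[4, 5, 4] @ H1
  branch[0] choose=4:
    tell(9) @ H0 ⇒ log+=9
    H0 returns (90, (9))
    H1 returns [(90, (9))]
  branch[1] choose=5:
    tell(9) @ H0 ⇒ log+=9
    H0 returns (99, (9))
    H1 returns [(99, (9))]
  branch[2] choose=4:
    tell(9) @ H0 ⇒ log+=9
    H0 returns (90, (9))
    H1 returns [(90, (9))]
= [(90, (9)), (99, (9)), (90, (9))]

Answer: 3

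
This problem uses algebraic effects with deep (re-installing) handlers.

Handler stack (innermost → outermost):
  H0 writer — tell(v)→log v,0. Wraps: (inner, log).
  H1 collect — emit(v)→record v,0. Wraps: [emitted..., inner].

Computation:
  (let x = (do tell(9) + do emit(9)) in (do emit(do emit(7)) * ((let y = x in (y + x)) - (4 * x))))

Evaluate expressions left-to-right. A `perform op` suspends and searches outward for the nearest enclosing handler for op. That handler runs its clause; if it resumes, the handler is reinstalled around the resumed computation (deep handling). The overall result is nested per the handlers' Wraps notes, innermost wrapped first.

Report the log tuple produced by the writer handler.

Step-by-step:
tell(9) @ H0 ⇒ log+=9
emit(9) @ H1 ⇒ out+=9
emit(7) @ H1 ⇒ out+=7
emit(0) @ H1 ⇒ out+=0
H0 returns (0, (9))
H1 returns [9, 7, 0, (0, (9))]
= [9, 7, 0, (0, (9))]

Answer: (9)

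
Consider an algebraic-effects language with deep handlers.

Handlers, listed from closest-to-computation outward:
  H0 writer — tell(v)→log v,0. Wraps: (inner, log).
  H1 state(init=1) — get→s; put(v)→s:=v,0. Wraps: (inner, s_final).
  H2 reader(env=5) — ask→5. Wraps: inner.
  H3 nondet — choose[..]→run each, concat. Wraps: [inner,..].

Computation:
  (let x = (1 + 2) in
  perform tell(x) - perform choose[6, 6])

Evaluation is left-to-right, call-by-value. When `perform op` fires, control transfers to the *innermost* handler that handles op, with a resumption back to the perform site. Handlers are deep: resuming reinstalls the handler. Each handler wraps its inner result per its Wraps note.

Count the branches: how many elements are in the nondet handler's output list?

Working:
tell(3) @ H0 ⇒ log+=3
choose[6, 6] @ H3
  branch[0] choose=6:
    H0 returns (-6, (3))
    H1 returns ((-6, (3)), 1)
    H2 returns ((-6, (3)), 1)
    H3 returns [((-6, (3)), 1)]
  branch[1] choose=6:
    H0 returns (-6, (3))
    H1 returns ((-6, (3)), 1)
    H2 returns ((-6, (3)), 1)
    H3 returns [((-6, (3)), 1)]
= [((-6, (3)), 1), ((-6, (3)), 1)]

Answer: 2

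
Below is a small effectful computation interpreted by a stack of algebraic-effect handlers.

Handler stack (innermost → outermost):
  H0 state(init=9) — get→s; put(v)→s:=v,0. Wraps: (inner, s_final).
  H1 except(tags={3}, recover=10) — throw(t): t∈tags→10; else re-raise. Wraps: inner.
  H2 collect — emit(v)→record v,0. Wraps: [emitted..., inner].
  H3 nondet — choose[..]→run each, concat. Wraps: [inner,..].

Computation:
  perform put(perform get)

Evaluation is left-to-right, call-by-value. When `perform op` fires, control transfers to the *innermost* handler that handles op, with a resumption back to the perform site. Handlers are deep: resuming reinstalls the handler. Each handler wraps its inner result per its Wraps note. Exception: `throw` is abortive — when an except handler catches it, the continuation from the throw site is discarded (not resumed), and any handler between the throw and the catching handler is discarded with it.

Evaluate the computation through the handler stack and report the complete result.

Answer: [[(0, 9)]]

Working:
get @ H0 ⇒ 9
put(9) @ H0 ⇒ s:=9
H0 returns (0, 9)
H1 returns (0, 9)
H2 returns [(0, 9)]
H3 returns [[(0, 9)]]
= [[(0, 9)]]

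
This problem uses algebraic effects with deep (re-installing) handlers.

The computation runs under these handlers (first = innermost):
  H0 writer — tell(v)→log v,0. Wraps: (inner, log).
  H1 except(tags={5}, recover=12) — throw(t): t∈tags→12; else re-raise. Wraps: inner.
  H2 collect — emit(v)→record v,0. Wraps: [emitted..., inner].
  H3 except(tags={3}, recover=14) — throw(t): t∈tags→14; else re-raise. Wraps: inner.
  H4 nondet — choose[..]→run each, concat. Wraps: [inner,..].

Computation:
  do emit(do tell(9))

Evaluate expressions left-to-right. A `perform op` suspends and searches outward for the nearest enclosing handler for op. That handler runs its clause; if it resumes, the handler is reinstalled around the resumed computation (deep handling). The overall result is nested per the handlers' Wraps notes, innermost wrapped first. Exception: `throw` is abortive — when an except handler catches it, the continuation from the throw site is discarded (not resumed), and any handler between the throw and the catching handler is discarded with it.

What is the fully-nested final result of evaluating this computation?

Answer: [[0, (0, (9))]]

Step-by-step:
tell(9) @ H0 ⇒ log+=9
emit(0) @ H2 ⇒ out+=0
H0 returns (0, (9))
H1 returns (0, (9))
H2 returns [0, (0, (9))]
H3 returns [0, (0, (9))]
H4 returns [[0, (0, (9))]]
= [[0, (0, (9))]]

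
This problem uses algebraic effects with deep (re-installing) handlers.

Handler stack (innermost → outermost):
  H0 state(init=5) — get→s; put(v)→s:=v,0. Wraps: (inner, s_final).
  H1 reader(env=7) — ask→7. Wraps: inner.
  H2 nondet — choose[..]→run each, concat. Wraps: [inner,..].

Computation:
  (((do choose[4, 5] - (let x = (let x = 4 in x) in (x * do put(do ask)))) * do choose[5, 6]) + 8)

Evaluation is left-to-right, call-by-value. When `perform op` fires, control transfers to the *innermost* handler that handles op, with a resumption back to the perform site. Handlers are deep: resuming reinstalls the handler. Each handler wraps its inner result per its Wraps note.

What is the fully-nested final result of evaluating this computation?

Answer: [(28, 7), (32, 7), (33, 7), (38, 7)]

Evaluation trace:
choose[4, 5] @ H2
  branch[0] choose=4:
    ask @ H1 ⇒ 7
    put(7) @ H0 ⇒ s:=7
    choose[5, 6] @ H2
      branch[0] choose=5:
        H0 returns (28, 7)
        H1 returns (28, 7)
        H2 returns [(28, 7)]
      branch[1] choose=6:
        H0 returns (32, 7)
        H1 returns (32, 7)
        H2 returns [(32, 7)]
  branch[1] choose=5:
    ask @ H1 ⇒ 7
    put(7) @ H0 ⇒ s:=7
    choose[5, 6] @ H2
      branch[0] choose=5:
        H0 returns (33, 7)
        H1 returns (33, 7)
        H2 returns [(33, 7)]
      branch[1] choose=6:
        H0 returns (38, 7)
        H1 returns (38, 7)
        H2 returns [(38, 7)]
= [(28, 7), (32, 7), (33, 7), (38, 7)]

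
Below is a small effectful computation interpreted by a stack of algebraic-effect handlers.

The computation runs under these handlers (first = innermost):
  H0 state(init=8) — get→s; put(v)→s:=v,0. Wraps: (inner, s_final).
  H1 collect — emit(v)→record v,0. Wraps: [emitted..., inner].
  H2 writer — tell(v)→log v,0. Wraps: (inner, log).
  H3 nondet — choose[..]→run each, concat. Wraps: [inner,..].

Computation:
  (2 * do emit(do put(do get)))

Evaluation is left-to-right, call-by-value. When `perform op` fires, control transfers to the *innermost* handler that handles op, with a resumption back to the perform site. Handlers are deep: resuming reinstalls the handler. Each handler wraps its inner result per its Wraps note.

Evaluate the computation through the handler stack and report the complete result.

Step-by-step:
get @ H0 ⇒ 8
put(8) @ H0 ⇒ s:=8
emit(0) @ H1 ⇒ out+=0
H0 returns (0, 8)
H1 returns [0, (0, 8)]
H2 returns ([0, (0, 8)], ())
H3 returns [([0, (0, 8)], ())]
= [([0, (0, 8)], ())]

Answer: [([0, (0, 8)], ())]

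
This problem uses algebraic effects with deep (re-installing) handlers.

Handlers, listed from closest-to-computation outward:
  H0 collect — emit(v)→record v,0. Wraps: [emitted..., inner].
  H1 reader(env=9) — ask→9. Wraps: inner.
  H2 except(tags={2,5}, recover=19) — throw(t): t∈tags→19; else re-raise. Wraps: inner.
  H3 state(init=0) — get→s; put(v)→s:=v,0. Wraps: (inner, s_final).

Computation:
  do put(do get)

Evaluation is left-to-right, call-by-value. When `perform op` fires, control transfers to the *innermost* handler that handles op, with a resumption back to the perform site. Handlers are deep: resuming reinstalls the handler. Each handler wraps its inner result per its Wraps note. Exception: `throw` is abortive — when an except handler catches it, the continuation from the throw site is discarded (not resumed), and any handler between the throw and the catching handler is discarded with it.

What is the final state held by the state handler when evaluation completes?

Answer: 0

Step-by-step:
get @ H3 ⇒ 0
put(0) @ H3 ⇒ s:=0
H0 returns [0]
H1 returns [0]
H2 returns [0]
H3 returns ([0], 0)
= ([0], 0)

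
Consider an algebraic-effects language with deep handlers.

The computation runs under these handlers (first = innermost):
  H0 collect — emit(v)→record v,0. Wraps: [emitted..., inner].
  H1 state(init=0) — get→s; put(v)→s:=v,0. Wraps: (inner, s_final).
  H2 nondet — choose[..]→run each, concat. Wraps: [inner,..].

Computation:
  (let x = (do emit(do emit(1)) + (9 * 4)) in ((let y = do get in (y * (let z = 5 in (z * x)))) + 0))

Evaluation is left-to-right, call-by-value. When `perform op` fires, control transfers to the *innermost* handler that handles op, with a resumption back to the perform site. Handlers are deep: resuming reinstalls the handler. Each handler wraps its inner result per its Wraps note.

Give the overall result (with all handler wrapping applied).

Evaluation trace:
emit(1) @ H0 ⇒ out+=1
emit(0) @ H0 ⇒ out+=0
get @ H1 ⇒ 0
H0 returns [1, 0, 0]
H1 returns ([1, 0, 0], 0)
H2 returns [([1, 0, 0], 0)]
= [([1, 0, 0], 0)]

Answer: [([1, 0, 0], 0)]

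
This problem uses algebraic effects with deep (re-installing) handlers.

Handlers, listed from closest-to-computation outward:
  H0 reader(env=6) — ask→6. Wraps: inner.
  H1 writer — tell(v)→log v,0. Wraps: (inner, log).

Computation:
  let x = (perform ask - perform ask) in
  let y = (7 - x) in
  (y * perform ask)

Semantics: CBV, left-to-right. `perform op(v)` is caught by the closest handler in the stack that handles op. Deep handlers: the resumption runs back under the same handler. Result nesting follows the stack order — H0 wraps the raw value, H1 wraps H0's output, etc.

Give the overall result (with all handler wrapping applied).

Answer: (42, ())

Step-by-step:
ask @ H0 ⇒ 6
ask @ H0 ⇒ 6
ask @ H0 ⇒ 6
H0 returns 42
H1 returns (42, ())
= (42, ())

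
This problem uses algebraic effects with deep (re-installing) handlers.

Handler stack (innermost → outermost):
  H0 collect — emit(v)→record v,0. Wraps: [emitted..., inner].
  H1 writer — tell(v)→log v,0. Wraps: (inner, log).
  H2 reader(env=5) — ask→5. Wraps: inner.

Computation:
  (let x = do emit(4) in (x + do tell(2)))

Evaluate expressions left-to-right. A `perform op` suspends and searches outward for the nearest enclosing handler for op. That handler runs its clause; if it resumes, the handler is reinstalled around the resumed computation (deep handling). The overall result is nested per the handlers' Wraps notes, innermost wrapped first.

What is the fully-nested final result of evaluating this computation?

Answer: ([4, 0], (2))

Step-by-step:
emit(4) @ H0 ⇒ out+=4
tell(2) @ H1 ⇒ log+=2
H0 returns [4, 0]
H1 returns ([4, 0], (2))
H2 returns ([4, 0], (2))
= ([4, 0], (2))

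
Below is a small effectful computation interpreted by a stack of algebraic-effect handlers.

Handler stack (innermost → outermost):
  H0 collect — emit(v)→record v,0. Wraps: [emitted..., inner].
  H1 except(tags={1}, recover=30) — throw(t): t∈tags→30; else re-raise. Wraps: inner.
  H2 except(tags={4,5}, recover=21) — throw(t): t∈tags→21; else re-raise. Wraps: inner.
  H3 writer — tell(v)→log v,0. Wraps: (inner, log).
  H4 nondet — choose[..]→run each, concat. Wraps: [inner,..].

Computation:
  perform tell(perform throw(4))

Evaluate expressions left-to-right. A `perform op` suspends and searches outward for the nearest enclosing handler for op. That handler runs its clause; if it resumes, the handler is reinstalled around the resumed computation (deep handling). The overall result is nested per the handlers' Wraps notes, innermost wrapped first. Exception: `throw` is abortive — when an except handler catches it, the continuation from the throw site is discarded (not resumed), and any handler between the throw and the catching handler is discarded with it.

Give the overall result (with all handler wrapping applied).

Answer: [(21, ())]

Working:
throw(4) @ H1 re-raised
throw(4) @ H2 caught ⇒ 21
H3 returns (21, ())
H4 returns [(21, ())]
= [(21, ())]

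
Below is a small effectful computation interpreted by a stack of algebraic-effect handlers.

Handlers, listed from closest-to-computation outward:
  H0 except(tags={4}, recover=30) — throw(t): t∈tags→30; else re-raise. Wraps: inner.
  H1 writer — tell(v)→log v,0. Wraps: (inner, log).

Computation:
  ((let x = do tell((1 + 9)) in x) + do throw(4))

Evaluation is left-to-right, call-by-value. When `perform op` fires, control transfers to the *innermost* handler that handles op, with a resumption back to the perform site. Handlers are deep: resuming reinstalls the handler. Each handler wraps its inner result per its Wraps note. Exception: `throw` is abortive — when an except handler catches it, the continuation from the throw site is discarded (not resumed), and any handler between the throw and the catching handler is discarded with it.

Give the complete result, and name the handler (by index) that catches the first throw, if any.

Answer: (30, (10)) ; first throw caught by: H0

Step-by-step:
tell(10) @ H1 ⇒ log+=10
throw(4) @ H0 caught ⇒ 30
H1 returns (30, (10))
= (30, (10))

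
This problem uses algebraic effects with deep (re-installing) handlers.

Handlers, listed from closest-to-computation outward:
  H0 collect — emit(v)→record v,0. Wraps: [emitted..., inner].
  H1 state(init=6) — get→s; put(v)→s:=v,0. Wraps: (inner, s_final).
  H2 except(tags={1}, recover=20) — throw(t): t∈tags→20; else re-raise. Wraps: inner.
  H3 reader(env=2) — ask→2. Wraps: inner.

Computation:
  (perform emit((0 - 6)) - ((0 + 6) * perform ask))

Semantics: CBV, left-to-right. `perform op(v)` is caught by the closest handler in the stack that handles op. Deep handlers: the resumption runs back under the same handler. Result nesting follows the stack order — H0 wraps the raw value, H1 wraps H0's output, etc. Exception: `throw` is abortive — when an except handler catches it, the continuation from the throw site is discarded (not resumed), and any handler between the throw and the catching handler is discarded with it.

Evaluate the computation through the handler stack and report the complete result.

Step-by-step:
emit(-6) @ H0 ⇒ out+=-6
ask @ H3 ⇒ 2
H0 returns [-6, -12]
H1 returns ([-6, -12], 6)
H2 returns ([-6, -12], 6)
H3 returns ([-6, -12], 6)
= ([-6, -12], 6)

Answer: ([-6, -12], 6)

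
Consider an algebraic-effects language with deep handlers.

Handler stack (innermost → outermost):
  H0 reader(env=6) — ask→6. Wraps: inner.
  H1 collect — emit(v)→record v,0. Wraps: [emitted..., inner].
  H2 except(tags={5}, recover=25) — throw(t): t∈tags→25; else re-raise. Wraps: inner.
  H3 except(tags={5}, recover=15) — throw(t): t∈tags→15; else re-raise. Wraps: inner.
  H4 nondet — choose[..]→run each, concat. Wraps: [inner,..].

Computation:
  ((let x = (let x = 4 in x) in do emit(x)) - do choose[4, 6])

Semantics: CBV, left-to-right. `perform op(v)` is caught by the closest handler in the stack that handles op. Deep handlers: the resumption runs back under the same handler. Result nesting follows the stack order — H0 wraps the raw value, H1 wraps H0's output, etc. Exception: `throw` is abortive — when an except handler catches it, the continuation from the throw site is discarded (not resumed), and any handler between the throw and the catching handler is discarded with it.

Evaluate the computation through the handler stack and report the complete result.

Answer: [[4, -4], [4, -6]]

Evaluation trace:
emit(4) @ H1 ⇒ out+=4
choose[4, 6] @ H4
  branch[0] choose=4:
    H0 returns -4
    H1 returns [4, -4]
    H2 returns [4, -4]
    H3 returns [4, -4]
    H4 returns [[4, -4]]
  branch[1] choose=6:
    H0 returns -6
    H1 returns [4, -6]
    H2 returns [4, -6]
    H3 returns [4, -6]
    H4 returns [[4, -6]]
= [[4, -4], [4, -6]]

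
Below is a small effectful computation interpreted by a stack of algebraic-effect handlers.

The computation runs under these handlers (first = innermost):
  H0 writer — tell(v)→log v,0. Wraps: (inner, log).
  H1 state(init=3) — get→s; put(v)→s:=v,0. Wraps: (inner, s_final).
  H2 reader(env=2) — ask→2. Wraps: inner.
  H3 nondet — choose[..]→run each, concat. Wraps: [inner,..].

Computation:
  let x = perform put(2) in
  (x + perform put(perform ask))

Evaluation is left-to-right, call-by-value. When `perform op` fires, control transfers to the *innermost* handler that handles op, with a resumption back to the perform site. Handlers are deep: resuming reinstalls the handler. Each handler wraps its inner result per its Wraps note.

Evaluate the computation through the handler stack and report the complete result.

Evaluation trace:
put(2) @ H1 ⇒ s:=2
ask @ H2 ⇒ 2
put(2) @ H1 ⇒ s:=2
H0 returns (0, ())
H1 returns ((0, ()), 2)
H2 returns ((0, ()), 2)
H3 returns [((0, ()), 2)]
= [((0, ()), 2)]

Answer: [((0, ()), 2)]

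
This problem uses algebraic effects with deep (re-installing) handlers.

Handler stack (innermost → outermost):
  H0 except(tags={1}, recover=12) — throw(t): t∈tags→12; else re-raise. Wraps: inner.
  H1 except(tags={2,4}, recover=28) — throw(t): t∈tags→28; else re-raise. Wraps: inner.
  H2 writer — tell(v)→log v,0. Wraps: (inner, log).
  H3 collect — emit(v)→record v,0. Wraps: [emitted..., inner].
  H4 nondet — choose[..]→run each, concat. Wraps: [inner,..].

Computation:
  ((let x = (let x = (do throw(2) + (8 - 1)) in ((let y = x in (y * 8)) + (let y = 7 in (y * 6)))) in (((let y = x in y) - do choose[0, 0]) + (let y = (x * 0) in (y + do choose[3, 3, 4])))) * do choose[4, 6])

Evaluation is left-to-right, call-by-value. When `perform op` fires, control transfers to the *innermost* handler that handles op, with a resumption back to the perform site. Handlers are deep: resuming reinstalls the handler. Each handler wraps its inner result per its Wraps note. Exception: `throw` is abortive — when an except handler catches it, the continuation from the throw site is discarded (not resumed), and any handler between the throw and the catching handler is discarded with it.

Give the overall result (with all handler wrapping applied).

Step-by-step:
throw(2) @ H0 re-raised
throw(2) @ H1 caught ⇒ 28
H2 returns (28, ())
H3 returns [(28, ())]
H4 returns [[(28, ())]]
= [[(28, ())]]

Answer: [[(28, ())]]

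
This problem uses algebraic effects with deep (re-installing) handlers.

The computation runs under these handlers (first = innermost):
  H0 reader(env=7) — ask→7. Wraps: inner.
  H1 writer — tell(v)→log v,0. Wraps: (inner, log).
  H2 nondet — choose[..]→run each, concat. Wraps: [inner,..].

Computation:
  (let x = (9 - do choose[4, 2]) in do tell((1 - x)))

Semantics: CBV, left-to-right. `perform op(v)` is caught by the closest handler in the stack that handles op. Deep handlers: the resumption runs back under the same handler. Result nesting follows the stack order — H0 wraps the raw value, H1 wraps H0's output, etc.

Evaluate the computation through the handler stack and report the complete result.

Working:
choose[4, 2] @ H2
  branch[0] choose=4:
    tell(-4) @ H1 ⇒ log+=-4
    H0 returns 0
    H1 returns (0, (-4))
    H2 returns [(0, (-4))]
  branch[1] choose=2:
    tell(-6) @ H1 ⇒ log+=-6
    H0 returns 0
    H1 returns (0, (-6))
    H2 returns [(0, (-6))]
= [(0, (-4)), (0, (-6))]

Answer: [(0, (-4)), (0, (-6))]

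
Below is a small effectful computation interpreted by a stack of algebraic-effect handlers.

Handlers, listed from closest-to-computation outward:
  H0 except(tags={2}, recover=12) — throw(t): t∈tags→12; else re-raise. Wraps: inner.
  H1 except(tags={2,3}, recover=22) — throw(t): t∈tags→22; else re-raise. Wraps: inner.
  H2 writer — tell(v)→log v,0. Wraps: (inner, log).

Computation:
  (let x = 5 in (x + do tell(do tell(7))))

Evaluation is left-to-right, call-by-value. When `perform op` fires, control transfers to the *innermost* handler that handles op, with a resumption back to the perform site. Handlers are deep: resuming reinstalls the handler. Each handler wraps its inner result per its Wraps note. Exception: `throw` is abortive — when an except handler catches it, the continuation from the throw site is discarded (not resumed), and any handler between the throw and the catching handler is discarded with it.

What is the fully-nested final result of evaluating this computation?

Working:
tell(7) @ H2 ⇒ log+=7
tell(0) @ H2 ⇒ log+=0
H0 returns 5
H1 returns 5
H2 returns (5, (7, 0))
= (5, (7, 0))

Answer: (5, (7, 0))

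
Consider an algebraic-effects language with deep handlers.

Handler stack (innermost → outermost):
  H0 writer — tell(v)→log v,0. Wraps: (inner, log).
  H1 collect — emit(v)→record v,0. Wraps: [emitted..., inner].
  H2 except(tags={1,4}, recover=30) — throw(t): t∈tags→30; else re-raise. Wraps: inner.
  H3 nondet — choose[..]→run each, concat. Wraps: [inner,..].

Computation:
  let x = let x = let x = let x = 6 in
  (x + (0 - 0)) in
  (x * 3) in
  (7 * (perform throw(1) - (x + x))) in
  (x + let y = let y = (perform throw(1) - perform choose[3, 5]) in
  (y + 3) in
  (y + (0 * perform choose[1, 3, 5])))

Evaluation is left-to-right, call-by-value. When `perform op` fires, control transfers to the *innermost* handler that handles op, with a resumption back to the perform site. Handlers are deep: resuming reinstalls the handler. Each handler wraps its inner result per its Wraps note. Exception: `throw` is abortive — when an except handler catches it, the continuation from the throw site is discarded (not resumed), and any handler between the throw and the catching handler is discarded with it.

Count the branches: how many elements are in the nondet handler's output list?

Answer: 1

Working:
throw(1) @ H2 caught ⇒ 30
H3 returns [30]
= [30]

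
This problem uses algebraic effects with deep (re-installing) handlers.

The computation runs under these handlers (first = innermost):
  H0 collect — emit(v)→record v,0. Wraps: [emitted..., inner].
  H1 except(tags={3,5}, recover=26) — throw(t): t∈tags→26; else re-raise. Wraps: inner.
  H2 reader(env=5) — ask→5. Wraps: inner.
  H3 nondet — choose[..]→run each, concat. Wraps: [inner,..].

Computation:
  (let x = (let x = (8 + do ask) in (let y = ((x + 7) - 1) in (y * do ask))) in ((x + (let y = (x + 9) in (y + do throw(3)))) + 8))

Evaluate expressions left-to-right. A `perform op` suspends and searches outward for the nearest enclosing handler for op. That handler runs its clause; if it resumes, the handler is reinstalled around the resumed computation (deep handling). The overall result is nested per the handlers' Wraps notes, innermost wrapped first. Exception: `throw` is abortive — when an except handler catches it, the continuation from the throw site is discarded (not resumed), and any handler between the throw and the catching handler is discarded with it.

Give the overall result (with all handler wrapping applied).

Answer: [26]

Step-by-step:
ask @ H2 ⇒ 5
ask @ H2 ⇒ 5
throw(3) @ H1 caught ⇒ 26
H2 returns 26
H3 returns [26]
= [26]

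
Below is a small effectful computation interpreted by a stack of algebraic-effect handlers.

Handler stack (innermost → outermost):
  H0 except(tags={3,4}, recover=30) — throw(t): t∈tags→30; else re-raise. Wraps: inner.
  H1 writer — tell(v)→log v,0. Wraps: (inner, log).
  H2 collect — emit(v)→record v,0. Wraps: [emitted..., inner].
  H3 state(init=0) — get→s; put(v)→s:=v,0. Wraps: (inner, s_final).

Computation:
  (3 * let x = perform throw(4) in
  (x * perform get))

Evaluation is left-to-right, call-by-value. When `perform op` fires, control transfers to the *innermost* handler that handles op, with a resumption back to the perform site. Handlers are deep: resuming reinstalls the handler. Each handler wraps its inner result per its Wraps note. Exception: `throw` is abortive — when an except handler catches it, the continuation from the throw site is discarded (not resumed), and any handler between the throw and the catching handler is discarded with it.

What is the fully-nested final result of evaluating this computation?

Evaluation trace:
throw(4) @ H0 caught ⇒ 30
H1 returns (30, ())
H2 returns [(30, ())]
H3 returns ([(30, ())], 0)
= ([(30, ())], 0)

Answer: ([(30, ())], 0)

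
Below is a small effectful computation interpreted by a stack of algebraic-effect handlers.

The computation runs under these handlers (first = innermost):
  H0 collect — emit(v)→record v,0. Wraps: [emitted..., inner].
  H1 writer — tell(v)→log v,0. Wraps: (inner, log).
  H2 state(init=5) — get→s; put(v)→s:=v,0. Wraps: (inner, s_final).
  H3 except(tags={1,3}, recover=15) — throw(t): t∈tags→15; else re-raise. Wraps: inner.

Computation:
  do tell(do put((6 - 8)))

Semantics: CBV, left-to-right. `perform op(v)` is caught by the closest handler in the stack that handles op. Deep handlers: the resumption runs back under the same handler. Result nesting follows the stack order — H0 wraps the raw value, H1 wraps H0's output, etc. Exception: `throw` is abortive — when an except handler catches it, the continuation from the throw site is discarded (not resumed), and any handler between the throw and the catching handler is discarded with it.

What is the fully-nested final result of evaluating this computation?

Evaluation trace:
put(-2) @ H2 ⇒ s:=-2
tell(0) @ H1 ⇒ log+=0
H0 returns [0]
H1 returns ([0], (0))
H2 returns (([0], (0)), -2)
H3 returns (([0], (0)), -2)
= (([0], (0)), -2)

Answer: (([0], (0)), -2)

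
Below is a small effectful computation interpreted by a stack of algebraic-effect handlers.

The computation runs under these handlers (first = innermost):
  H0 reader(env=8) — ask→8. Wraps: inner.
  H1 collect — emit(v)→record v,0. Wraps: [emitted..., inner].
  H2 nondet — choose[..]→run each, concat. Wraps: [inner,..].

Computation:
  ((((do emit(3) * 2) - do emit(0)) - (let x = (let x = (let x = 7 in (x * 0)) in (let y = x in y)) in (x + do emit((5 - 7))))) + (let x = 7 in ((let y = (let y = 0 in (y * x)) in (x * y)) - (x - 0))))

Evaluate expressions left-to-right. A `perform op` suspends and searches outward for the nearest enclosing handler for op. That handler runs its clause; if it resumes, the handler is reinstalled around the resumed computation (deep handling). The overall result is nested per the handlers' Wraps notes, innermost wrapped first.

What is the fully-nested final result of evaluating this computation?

Working:
emit(3) @ H1 ⇒ out+=3
emit(0) @ H1 ⇒ out+=0
emit(-2) @ H1 ⇒ out+=-2
H0 returns -7
H1 returns [3, 0, -2, -7]
H2 returns [[3, 0, -2, -7]]
= [[3, 0, -2, -7]]

Answer: [[3, 0, -2, -7]]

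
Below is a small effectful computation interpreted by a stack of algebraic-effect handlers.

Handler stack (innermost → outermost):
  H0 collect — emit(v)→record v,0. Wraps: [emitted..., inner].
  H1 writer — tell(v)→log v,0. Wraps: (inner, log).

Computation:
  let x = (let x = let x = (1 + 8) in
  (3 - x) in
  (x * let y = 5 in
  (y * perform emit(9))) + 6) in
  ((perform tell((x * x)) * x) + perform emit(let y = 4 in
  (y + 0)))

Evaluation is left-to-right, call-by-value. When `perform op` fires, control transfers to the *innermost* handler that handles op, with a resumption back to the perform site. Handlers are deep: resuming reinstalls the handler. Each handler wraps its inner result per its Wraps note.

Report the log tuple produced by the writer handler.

Answer: (36)

Evaluation trace:
emit(9) @ H0 ⇒ out+=9
tell(36) @ H1 ⇒ log+=36
emit(4) @ H0 ⇒ out+=4
H0 returns [9, 4, 0]
H1 returns ([9, 4, 0], (36))
= ([9, 4, 0], (36))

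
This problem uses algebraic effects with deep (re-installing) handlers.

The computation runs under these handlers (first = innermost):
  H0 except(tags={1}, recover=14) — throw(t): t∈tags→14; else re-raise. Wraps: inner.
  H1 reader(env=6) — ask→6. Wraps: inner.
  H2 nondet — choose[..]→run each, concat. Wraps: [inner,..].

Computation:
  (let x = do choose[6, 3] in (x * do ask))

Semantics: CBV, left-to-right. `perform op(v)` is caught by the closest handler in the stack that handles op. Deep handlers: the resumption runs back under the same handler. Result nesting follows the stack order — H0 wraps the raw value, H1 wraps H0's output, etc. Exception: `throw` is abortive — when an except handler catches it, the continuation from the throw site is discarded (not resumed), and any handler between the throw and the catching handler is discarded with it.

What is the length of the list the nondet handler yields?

Evaluation trace:
choose[6, 3] @ H2
  branch[0] choose=6:
    ask @ H1 ⇒ 6
    H0 returns 36
    H1 returns 36
    H2 returns [36]
  branch[1] choose=3:
    ask @ H1 ⇒ 6
    H0 returns 18
    H1 returns 18
    H2 returns [18]
= [36, 18]

Answer: 2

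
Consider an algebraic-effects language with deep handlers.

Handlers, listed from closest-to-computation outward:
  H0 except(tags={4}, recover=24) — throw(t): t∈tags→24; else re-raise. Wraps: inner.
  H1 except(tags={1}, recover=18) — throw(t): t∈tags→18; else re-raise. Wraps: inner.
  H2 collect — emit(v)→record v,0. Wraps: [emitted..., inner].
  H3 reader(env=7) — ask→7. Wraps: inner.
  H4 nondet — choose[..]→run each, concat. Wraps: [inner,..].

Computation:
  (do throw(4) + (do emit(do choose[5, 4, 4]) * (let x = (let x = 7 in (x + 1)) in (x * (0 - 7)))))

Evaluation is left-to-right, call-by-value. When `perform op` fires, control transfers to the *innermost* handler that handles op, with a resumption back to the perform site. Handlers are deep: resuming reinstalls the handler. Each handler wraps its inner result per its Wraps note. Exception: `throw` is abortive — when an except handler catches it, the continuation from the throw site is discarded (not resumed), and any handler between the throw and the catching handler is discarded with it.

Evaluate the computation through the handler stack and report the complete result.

Answer: [[24]]

Evaluation trace:
throw(4) @ H0 caught ⇒ 24
H1 returns 24
H2 returns [24]
H3 returns [24]
H4 returns [[24]]
= [[24]]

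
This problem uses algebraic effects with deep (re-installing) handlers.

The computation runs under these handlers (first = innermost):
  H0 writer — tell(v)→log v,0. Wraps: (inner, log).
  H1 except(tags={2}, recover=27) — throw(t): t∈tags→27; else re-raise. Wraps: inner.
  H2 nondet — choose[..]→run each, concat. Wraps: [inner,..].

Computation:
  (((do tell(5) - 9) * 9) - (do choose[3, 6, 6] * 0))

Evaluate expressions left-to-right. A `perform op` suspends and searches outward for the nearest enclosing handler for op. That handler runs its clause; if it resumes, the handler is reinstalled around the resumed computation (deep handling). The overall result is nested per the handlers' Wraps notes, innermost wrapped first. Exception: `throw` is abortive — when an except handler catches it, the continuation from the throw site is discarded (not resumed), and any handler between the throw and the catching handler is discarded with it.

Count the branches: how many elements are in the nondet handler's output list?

Answer: 3

Working:
tell(5) @ H0 ⇒ log+=5
choose[3, 6, 6] @ H2
  branch[0] choose=3:
    H0 returns (-81, (5))
    H1 returns (-81, (5))
    H2 returns [(-81, (5))]
  branch[1] choose=6:
    H0 returns (-81, (5))
    H1 returns (-81, (5))
    H2 returns [(-81, (5))]
  branch[2] choose=6:
    H0 returns (-81, (5))
    H1 returns (-81, (5))
    H2 returns [(-81, (5))]
= [(-81, (5)), (-81, (5)), (-81, (5))]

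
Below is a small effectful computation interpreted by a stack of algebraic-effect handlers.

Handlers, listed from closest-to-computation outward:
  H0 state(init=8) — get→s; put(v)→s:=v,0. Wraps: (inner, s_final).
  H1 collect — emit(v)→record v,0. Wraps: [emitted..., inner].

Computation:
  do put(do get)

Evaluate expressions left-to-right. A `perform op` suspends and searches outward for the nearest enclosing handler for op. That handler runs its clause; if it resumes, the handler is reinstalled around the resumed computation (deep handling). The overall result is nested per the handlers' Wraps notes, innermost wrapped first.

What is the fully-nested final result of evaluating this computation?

Step-by-step:
get @ H0 ⇒ 8
put(8) @ H0 ⇒ s:=8
H0 returns (0, 8)
H1 returns [(0, 8)]
= [(0, 8)]

Answer: [(0, 8)]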